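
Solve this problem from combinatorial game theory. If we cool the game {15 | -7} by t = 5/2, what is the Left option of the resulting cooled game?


Original game: {15 | -7} (a switch {a | b} with a > b).
Cooling by t (for t below the temperature (a - b)/2 = 11) taxes each move by t: {a | b} cooled by t is {a - t | b + t}.
Cooling amount: t = 5/2
Cooled Left option: 15 - 5/2 = 25/2
Cooled Right option: -7 + 5/2 = -9/2
Cooled game: {25/2 | -9/2}
Left option = 25/2

25/2


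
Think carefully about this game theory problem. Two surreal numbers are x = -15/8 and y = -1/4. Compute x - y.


x = -15/8, y = -1/4
Converting to common denominator: 8
x = -15/8, y = -2/8
x - y = -15/8 - -1/4 = -13/8

-13/8


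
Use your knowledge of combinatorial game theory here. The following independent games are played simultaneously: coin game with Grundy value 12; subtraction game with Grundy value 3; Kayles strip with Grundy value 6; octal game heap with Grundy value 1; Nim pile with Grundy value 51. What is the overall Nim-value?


By the Sprague-Grundy theorem, the Grundy value of a sum of games is the XOR of individual Grundy values.
coin game: Grundy value = 12. Running XOR: 0 XOR 12 = 12
subtraction game: Grundy value = 3. Running XOR: 12 XOR 3 = 15
Kayles strip: Grundy value = 6. Running XOR: 15 XOR 6 = 9
octal game heap: Grundy value = 1. Running XOR: 9 XOR 1 = 8
Nim pile: Grundy value = 51. Running XOR: 8 XOR 51 = 59
The combined Grundy value is 59.

59


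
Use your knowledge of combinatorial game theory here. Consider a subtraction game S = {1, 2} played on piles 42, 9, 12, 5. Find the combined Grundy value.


Subtraction set: {1, 2}
For this subtraction set, G(n) = n mod 3 (period = max + 1 = 3).
Pile 1 (size 42): G(42) = 42 mod 3 = 0
Pile 2 (size 9): G(9) = 9 mod 3 = 0
Pile 3 (size 12): G(12) = 12 mod 3 = 0
Pile 4 (size 5): G(5) = 5 mod 3 = 2
Total Grundy value = XOR of all: 0 XOR 0 XOR 0 XOR 2 = 2

2


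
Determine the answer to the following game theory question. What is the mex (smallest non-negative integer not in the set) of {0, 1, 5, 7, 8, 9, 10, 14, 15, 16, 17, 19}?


Set = {0, 1, 5, 7, 8, 9, 10, 14, 15, 16, 17, 19}
0 is in the set.
1 is in the set.
2 is NOT in the set. This is the mex.
mex = 2

2


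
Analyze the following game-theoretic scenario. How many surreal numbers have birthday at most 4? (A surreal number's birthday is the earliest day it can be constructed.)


Day 0: {|} = 0 is born. Count = 1.
Day n: the number of surreal numbers born by day n is 2^(n+1) - 1.
By day 0: 2^1 - 1 = 1
By day 1: 2^2 - 1 = 3
By day 2: 2^3 - 1 = 7
By day 3: 2^4 - 1 = 15
By day 4: 2^5 - 1 = 31
By day 4: 31 surreal numbers.

31


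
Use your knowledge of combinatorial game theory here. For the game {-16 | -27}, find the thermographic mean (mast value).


Game = {-16 | -27}, a switch {a | b} with numbers a > b.
Its thermograph has left wall a - t and right wall b + t, which meet at t = (a - b)/2, where both equal (a + b)/2. So the mast (mean value) is at (a + b)/2.
Mean = (-16 + (-27))/2 = -43/2 = -43/2

-43/2


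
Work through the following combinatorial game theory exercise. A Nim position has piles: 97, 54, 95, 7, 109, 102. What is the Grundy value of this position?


We need the XOR (exclusive or) of all pile sizes.
After XOR-ing pile 1 (size 97): 0 XOR 97 = 97
After XOR-ing pile 2 (size 54): 97 XOR 54 = 87
After XOR-ing pile 3 (size 95): 87 XOR 95 = 8
After XOR-ing pile 4 (size 7): 8 XOR 7 = 15
After XOR-ing pile 5 (size 109): 15 XOR 109 = 98
After XOR-ing pile 6 (size 102): 98 XOR 102 = 4
The Nim-value of this position is 4.

4


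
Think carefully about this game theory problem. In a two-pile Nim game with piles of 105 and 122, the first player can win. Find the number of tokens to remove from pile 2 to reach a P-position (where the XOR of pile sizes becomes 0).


Piles: 105 and 122
Current XOR: 105 XOR 122 = 19 (non-zero, so this is an N-position).
To make the XOR zero, we need to find a move that balances the piles.
For pile 2 (size 122): target = 122 XOR 19 = 105
We reduce pile 2 from 122 to 105.
Tokens removed: 122 - 105 = 17
Verification: 105 XOR 105 = 0

17


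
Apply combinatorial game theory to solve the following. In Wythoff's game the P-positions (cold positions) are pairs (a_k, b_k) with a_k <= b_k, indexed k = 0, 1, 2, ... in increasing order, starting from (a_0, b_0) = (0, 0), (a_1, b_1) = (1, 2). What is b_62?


By Wythoff's theorem, a_k = floor(k * phi) and b_k = floor(k * phi^2) = a_k + k, where phi = (1 + sqrt(5))/2 is the golden ratio.
phi = (1 + sqrt(5))/2 = 1.618034
phi^2 = phi + 1 = 2.618034
k = 62
k * phi^2 = 62 * 2.618034 = 162.318107
b_62 = floor(k * phi^2) = 162 (check: a_62 + k = 100 + 62 = 162)

162


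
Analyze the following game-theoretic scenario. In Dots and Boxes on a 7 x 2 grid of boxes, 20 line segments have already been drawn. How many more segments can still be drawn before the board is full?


Grid: 7 x 2 boxes, i.e. 8 rows and 3 columns of dots.
Horizontal edges: (rows + 1) * cols = 8 * 2 = 16
Vertical edges: rows * (cols + 1) = 7 * 3 = 21
Total edges: 16 + 21 = 37
Edges drawn: 20
Remaining: 37 - 20 = 17

17


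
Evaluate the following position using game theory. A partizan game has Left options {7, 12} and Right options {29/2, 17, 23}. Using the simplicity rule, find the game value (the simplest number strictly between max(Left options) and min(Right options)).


Left options: {7, 12}, max = 12
Right options: {29/2, 17, 23}, min = 29/2
All options are numbers and max(Left) < min(Right), so by the simplicity theorem the value is the simplest (earliest-born) number strictly between 12 and 29/2.
Integers 13 through 14 all lie strictly between 12 and 29/2.
Among integers, the simplest (lowest birthday = smallest |n|; 0 is born on day 0, +-n on day n) is 13.
No non-integer in the interval can be simpler: if x is a non-integer in the interval, then floor(x) or ceil(x) also lies in the interval (the interval contains an integer), and both are proper prefixes of x's sign expansion, i.e. born earlier. So the game value is 13.
Game value = 13

13


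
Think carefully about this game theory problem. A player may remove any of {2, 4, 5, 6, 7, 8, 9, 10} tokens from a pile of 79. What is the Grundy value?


The subtraction set is S = {2, 4, 5, 6, 7, 8, 9, 10}.
G(k) = mex{ G(k - s) : s in S, s <= k }. We compute iteratively: G(0) = 0.
G(1) = mex({}) = 0
G(2) = mex({0}) = 1
G(3) = mex({0}) = 1
G(4) = mex({0, 1}) = 2
G(5) = mex({0, 1}) = 2
G(6) = mex({0, 1, 2}) = 3
G(7) = mex({0, 1, 2}) = 3
G(8) = mex({0, 1, 2, 3}) = 4
G(9) = mex({0, 1, 2, 3}) = 4
G(10) = mex({0, 1, 2, 3, 4}) = 5
G(11) = mex({0, 1, 2, 3, 4}) = 5
G(12) = mex({1, 2, 3, 4, 5}) = 0
G(13) = mex({1, 2, 3, 4, 5}) = 0
G(14) = mex({0, 2, 3, 4, 5}) = 1
G(15) = mex({0, 2, 3, 4, 5}) = 1
G(16) = mex({0, 1, 3, 4, 5}) = 2
G(17) = mex({0, 1, 3, 4, 5}) = 2
G(18) = mex({0, 1, 2, 4, 5}) = 3
G(19) = mex({0, 1, 2, 4, 5}) = 3
G(20) = mex({0, 1, 2, 3, 5}) = 4
G(21) = mex({0, 1, 2, 3, 5}) = 4
Observe that G(12)..G(21) = 0, 0, 1, 1, 2, 2, 3, 3, 4, 4 repeats G(0)..G(9) = 0, 0, 1, 1, 2, 2, 3, 3, 4, 4.
For k >= max(S) = 10, G(k) is determined by the previous 10 values G(k-10)..G(k-1); a window of 10 consecutive values has recurred shifted by 12, so by induction G(k + 12) = G(k) for all k >= 0: the sequence is periodic from the start with period 12.
One period: G(0..11) = 0, 0, 1, 1, 2, 2, 3, 3, 4, 4, 5, 5.
79 mod 12 = 7, so G(79) = G(7) = 3.

3


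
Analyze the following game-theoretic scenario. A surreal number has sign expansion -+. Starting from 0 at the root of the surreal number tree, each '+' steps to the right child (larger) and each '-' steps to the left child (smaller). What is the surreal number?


Sign expansion: -+
Rule: track bounds (lo, hi), initially (-inf, +inf). On '+', the current value becomes lo and we move to the simplest number in (value, hi): value + 1 if hi = +inf, otherwise the midpoint (value + hi)/2. On '-', the current value becomes hi and we move to value - 1 if lo = -inf, otherwise the midpoint (lo + value)/2.
Start at 0.
Step 1: sign = -, move left. Bounds: (-inf, 0). Value = -1
Step 2: sign = +, move right. Bounds: (-1, 0). Value = -1/2
The surreal number with sign expansion -+ is -1/2.

-1/2


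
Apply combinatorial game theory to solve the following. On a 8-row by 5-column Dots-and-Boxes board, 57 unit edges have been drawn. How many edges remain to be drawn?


Grid: 8 x 5 boxes, i.e. 9 rows and 6 columns of dots.
Horizontal edges: (rows + 1) * cols = 9 * 5 = 45
Vertical edges: rows * (cols + 1) = 8 * 6 = 48
Total edges: 45 + 48 = 93
Edges drawn: 57
Remaining: 93 - 57 = 36

36


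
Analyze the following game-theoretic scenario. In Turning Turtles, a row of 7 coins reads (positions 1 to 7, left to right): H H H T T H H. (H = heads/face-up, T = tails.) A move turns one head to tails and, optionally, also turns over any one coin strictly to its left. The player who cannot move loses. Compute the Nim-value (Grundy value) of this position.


Coins: H H H T T H H
Key fact: a single head at position k behaves exactly like a Nim heap of size k (turning it to T and optionally flipping a coin at j < k corresponds to moving the heap from k to j, or to 0), and heads combine as a disjunctive sum (two heads at the same place would cancel, matching j XOR j = 0). So the Nim-value is the XOR of the 1-indexed positions of the heads.
Face-up positions (1-indexed): [1, 2, 3, 6, 7]
XOR 0 with 1: 0 XOR 1 = 1
XOR 1 with 2: 1 XOR 2 = 3
XOR 3 with 3: 3 XOR 3 = 0
XOR 0 with 6: 0 XOR 6 = 6
XOR 6 with 7: 6 XOR 7 = 1
Nim-value = 1

1


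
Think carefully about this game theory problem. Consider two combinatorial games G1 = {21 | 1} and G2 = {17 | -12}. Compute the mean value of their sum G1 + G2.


G1 = {21 | 1}, G2 = {17 | -12}
Each is a switch {a | b} with numbers a > b; its mean value is (a + b)/2, and mean value is additive over game sums: m(G1 + G2) = m(G1) + m(G2).
Mean of G1 = (21 + (1))/2 = 22/2 = 11
Mean of G2 = (17 + (-12))/2 = 5/2 = 5/2
Mean of G1 + G2 = 11 + 5/2 = 27/2

27/2


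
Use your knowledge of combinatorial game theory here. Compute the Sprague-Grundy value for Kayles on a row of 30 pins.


Kayles: a move removes 1 or 2 adjacent pins from a contiguous row.
Removing pins from a row of k leaves two independent rows (a, b) with a + b = k - 1 (one pin) or a + b = k - 2 (two pins); an end removal gives a = 0.
By Sprague-Grundy, G(k) = mex{ G(a) XOR G(b) } over all these splits. G(0) = 0.
G(1): splits (0,0):0^0=0 -> mex({0}) = 1
G(2): splits (0,1):0^1=1 (0,0):0^0=0 -> mex({0, 1}) = 2
G(3): splits (0,2):0^2=2 (1,1):1^1=0 (0,1):0^1=1 -> mex({0, 1, 2}) = 3
G(4): splits (0,3):0^3=3 (1,2):1^2=3 (0,2):0^2=2 (1,1):1^1=0 -> mex({0, 2, 3}) = 1
G(5): splits (0,4):0^1=1 (1,3):1^3=2 (2,2):2^2=0 (0,3):0^3=3 (1,2):1^2=3 -> mex({0, 1, 2, 3}) = 4
G(6) = mex({0, 1, 2, 4}) = 3
G(7) = mex({0, 1, 3, 4, 5}) = 2
G(8) = mex({0, 2, 3, 5, 6}) = 1
G(9) = mex({0, 1, 2, 3, 6, 7}) = 4
G(10) = mex({0, 1, 3, 4, 5, 7}) = 2
G(11) = mex({0, 1, 2, 3, 4, 5}) = 6
G(12) = mex({0, 1, 2, 3, 5, 6, 7}) = 4
G(13) = mex({0, 2, 3, 4, 6, 7}) = 1
G(14) = mex({0, 1, 4, 5, 6, 7}) = 2
G(15) = mex({0, 1, 2, 3, 4, 5, 6}) = 7
G(16) = mex({0, 2, 3, 5, 6, 7}) = 1
G(17) = mex({0, 1, 2, 3, 5, 6, 7}) = 4
G(18) = mex({0, 1, 2, 4, 5, 6}) = 3
G(19) = mex({0, 1, 3, 4, 5, 7}) = 2
G(20) = mex({0, 2, 3, 4, 5, 6, 7}) = 1
G(21) = mex({0, 1, 2, 3, 5, 6, 7}) = 4
G(22) = mex({0, 1, 2, 3, 4, 5, 7}) = 6
G(23) = mex({0, 1, 2, 3, 4, 5, 6}) = 7
G(24) = mex({0, 1, 2, 3, 5, 6, 7}) = 4
G(25) = mex({0, 2, 3, 4, 6, 7}) = 1
G(26) = mex({0, 1, 3, 4, 5, 6, 7}) = 2
G(27) = mex({0, 1, 2, 3, 4, 5, 6, 7}) = 8
G(28) = mex({0, 1, 2, 3, 4, 6, 7, 8}) = 5
G(29) = mex({0, 1, 2, 3, 5, 6, 7, 8, 9}) = 4
G(30) = mex({0, 1, 2, 3, 4, 5, 6, 9, 10}) = 7
Therefore G(30) = 7.

7


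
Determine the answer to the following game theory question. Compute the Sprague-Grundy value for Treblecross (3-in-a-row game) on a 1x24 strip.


Treblecross: place X on empty cells; 3-in-a-row wins.
Playing within two cells of an existing X lets the opponent win at once, so sensible play treats the cells i-2..i+2 around each X as dead. The player left with no safe cell loses, so this is a normal-play take-away game on strips of safe cells.
Placing X at cell i (0-indexed) of a strip of k safe cells leaves independent strips of sizes max(0, i-2) and max(0, k-i-3). Hence G(k) = mex{ G(max(0,i-2)) XOR G(max(0,k-i-3)) : 0 <= i < k }, with G(0) = 0.
G(1): splits (0,0):0^0=0 -> mex({0}) = 1
G(2): splits (0,0):0^0=0 -> mex({0}) = 1
G(3): splits (0,0):0^0=0 -> mex({0}) = 1
G(4): splits (0,1):0^1=1 (0,0):0^0=0 -> mex({0, 1}) = 2
G(5): splits (0,2):0^1=1 (0,1):0^1=1 (0,0):0^0=0 -> mex({0, 1}) = 2
G(6) = mex({1}) = 0
G(7) = mex({0, 1, 2}) = 3
G(8) = mex({0, 1, 2}) = 3
G(9) = mex({0, 2}) = 1
G(10) = mex({0, 2, 3}) = 1
G(11) = mex({0, 3}) = 1
G(12) = mex({1, 3}) = 0
G(13) = mex({0, 1, 2, 3}) = 4
G(14) = mex({0, 1, 2}) = 3
G(15) = mex({0, 1, 2}) = 3
G(16) = mex({0, 1, 2, 4}) = 3
G(17) = mex({0, 1, 3, 4}) = 2
G(18) = mex({0, 1, 3, 4}) = 2
G(19) = mex({0, 1, 3, 5}) = 2
G(20) = mex({0, 1, 2, 3, 5}) = 4
G(21) = mex({0, 1, 2, 3, 5}) = 4
G(22) = mex({1, 2, 6}) = 0
G(23) = mex({0, 1, 2, 3, 4, 6}) = 5
G(24) = mex({0, 1, 2, 3, 4}) = 5
Therefore G(24) = 5.

5


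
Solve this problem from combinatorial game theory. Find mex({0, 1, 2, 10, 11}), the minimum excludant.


Set = {0, 1, 2, 10, 11}
0 is in the set.
1 is in the set.
2 is in the set.
3 is NOT in the set. This is the mex.
mex = 3

3


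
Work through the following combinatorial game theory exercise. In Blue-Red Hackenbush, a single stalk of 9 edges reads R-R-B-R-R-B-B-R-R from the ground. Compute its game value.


Edges (from ground): R-R-B-R-R-B-B-R-R
By Berlekamp's sign-expansion rule, a Blue-Red Hackenbush stalk has the value of the surreal number whose sign sequence is the edge sequence with B -> + and R -> -.
Sign sequence: --+--++--
Trace the sign expansion in the surreal number tree, starting from 0:
Edge 1: R (sign -) -> bounds (-inf, 0), value = -1
Edge 2: R (sign -) -> bounds (-inf, -1), value = -2
Edge 3: B (sign +) -> bounds (-2, -1), value = -3/2
Edge 4: R (sign -) -> bounds (-2, -3/2), value = -7/4
Edge 5: R (sign -) -> bounds (-2, -7/4), value = -15/8
Edge 6: B (sign +) -> bounds (-15/8, -7/4), value = -29/16
Edge 7: B (sign +) -> bounds (-29/16, -7/4), value = -57/32
Edge 8: R (sign -) -> bounds (-29/16, -57/32), value = -115/64
Edge 9: R (sign -) -> bounds (-29/16, -115/64), value = -231/128
Game value = -231/128

-231/128


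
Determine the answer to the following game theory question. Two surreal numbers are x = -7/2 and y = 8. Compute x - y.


x = -7/2, y = 8
Converting to common denominator: 2
x = -7/2, y = 16/2
x - y = -7/2 - 8 = -23/2

-23/2


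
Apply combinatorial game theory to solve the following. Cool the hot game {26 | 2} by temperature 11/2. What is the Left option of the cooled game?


Original game: {26 | 2} (a switch {a | b} with a > b).
Cooling by t (for t below the temperature (a - b)/2 = 12) taxes each move by t: {a | b} cooled by t is {a - t | b + t}.
Cooling amount: t = 11/2
Cooled Left option: 26 - 11/2 = 41/2
Cooled Right option: 2 + 11/2 = 15/2
Cooled game: {41/2 | 15/2}
Left option = 41/2

41/2


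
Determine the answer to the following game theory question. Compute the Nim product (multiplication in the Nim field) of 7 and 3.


Nim multiplication is bilinear over XOR: (u XOR v) * w = (u*w) XOR (v*w).
So we split each operand into its bit components and XOR the pairwise Nim products.
7 = 1 + 2 + 4 (as XOR of powers of 2).
3 = 1 + 2 (as XOR of powers of 2).
Using the standard Nim-product table on single bits:
  2*2 = 3,   2*4 = 8,   2*8 = 12,
  4*4 = 6,   4*8 = 11,  8*8 = 13,
and  1*x = x (identity), k*l = l*k (commutative).
Pairwise Nim products:
  1 * 1 = 1
  1 * 2 = 2
  2 * 1 = 2
  2 * 2 = 3
  4 * 1 = 4
  4 * 2 = 8
XOR them: 1 XOR 2 XOR 2 XOR 3 XOR 4 XOR 8 = 14.
Result: 7 * 3 = 14 (in Nim).

14


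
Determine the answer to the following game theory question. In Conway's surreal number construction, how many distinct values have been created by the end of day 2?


Day 0: {|} = 0 is born. Count = 1.
Day n: the number of surreal numbers born by day n is 2^(n+1) - 1.
By day 0: 2^1 - 1 = 1
By day 1: 2^2 - 1 = 3
By day 2: 2^3 - 1 = 7
By day 2: 7 surreal numbers.

7


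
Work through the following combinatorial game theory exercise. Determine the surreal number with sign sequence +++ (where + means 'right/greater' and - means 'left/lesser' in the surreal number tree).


Sign expansion: +++
Rule: track bounds (lo, hi), initially (-inf, +inf). On '+', the current value becomes lo and we move to the simplest number in (value, hi): value + 1 if hi = +inf, otherwise the midpoint (value + hi)/2. On '-', the current value becomes hi and we move to value - 1 if lo = -inf, otherwise the midpoint (lo + value)/2.
Start at 0.
Step 1: sign = +, move right. Bounds: (0, +inf). Value = 1
Step 2: sign = +, move right. Bounds: (1, +inf). Value = 2
Step 3: sign = +, move right. Bounds: (2, +inf). Value = 3
The surreal number with sign expansion +++ is 3.

3


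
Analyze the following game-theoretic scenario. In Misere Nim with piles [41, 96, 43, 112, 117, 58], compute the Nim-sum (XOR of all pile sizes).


We need the XOR (exclusive or) of all pile sizes.
After XOR-ing pile 1 (size 41): 0 XOR 41 = 41
After XOR-ing pile 2 (size 96): 41 XOR 96 = 73
After XOR-ing pile 3 (size 43): 73 XOR 43 = 98
After XOR-ing pile 4 (size 112): 98 XOR 112 = 18
After XOR-ing pile 5 (size 117): 18 XOR 117 = 103
After XOR-ing pile 6 (size 58): 103 XOR 58 = 93
The Nim-value of this position is 93.

93


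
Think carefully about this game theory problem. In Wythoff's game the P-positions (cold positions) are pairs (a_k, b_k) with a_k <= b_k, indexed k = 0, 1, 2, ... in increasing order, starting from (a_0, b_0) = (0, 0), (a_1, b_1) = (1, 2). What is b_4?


By Wythoff's theorem, a_k = floor(k * phi) and b_k = floor(k * phi^2) = a_k + k, where phi = (1 + sqrt(5))/2 is the golden ratio.
phi = (1 + sqrt(5))/2 = 1.618034
phi^2 = phi + 1 = 2.618034
k = 4
k * phi^2 = 4 * 2.618034 = 10.472136
b_4 = floor(k * phi^2) = 10 (check: a_4 + k = 6 + 4 = 10)

10


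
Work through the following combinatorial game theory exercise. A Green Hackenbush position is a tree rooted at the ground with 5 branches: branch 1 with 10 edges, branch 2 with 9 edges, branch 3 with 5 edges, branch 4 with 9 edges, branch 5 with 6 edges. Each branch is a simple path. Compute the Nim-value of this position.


The tree has 5 branches from the ground vertex.
In Green Hackenbush, the Nim-value of a simple path of length k is k.
Branch 1: length 10, Nim-value = 10
Branch 2: length 9, Nim-value = 9
Branch 3: length 5, Nim-value = 5
Branch 4: length 9, Nim-value = 9
Branch 5: length 6, Nim-value = 6
Total Nim-value = XOR of all branch values:
0 XOR 10 = 10
10 XOR 9 = 3
3 XOR 5 = 6
6 XOR 9 = 15
15 XOR 6 = 9
Nim-value of the tree = 9

9


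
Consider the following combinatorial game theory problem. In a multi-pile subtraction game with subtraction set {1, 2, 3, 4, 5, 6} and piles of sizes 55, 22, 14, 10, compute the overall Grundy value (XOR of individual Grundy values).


Subtraction set: {1, 2, 3, 4, 5, 6}
For this subtraction set, G(n) = n mod 7 (period = max + 1 = 7).
Pile 1 (size 55): G(55) = 55 mod 7 = 6
Pile 2 (size 22): G(22) = 22 mod 7 = 1
Pile 3 (size 14): G(14) = 14 mod 7 = 0
Pile 4 (size 10): G(10) = 10 mod 7 = 3
Total Grundy value = XOR of all: 6 XOR 1 XOR 0 XOR 3 = 4

4


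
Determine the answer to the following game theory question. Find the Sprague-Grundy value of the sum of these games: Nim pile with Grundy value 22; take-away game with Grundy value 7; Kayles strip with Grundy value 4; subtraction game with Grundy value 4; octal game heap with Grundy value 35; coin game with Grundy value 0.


By the Sprague-Grundy theorem, the Grundy value of a sum of games is the XOR of individual Grundy values.
Nim pile: Grundy value = 22. Running XOR: 0 XOR 22 = 22
take-away game: Grundy value = 7. Running XOR: 22 XOR 7 = 17
Kayles strip: Grundy value = 4. Running XOR: 17 XOR 4 = 21
subtraction game: Grundy value = 4. Running XOR: 21 XOR 4 = 17
octal game heap: Grundy value = 35. Running XOR: 17 XOR 35 = 50
coin game: Grundy value = 0. Running XOR: 50 XOR 0 = 50
The combined Grundy value is 50.

50


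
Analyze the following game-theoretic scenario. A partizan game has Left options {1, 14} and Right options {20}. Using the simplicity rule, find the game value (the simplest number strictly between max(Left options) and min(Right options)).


Left options: {1, 14}, max = 14
Right options: {20}, min = 20
All options are numbers and max(Left) < min(Right), so by the simplicity theorem the value is the simplest (earliest-born) number strictly between 14 and 20.
Integers 15 through 19 all lie strictly between 14 and 20.
Among integers, the simplest (lowest birthday = smallest |n|; 0 is born on day 0, +-n on day n) is 15.
No non-integer in the interval can be simpler: if x is a non-integer in the interval, then floor(x) or ceil(x) also lies in the interval (the interval contains an integer), and both are proper prefixes of x's sign expansion, i.e. born earlier. So the game value is 15.
Game value = 15

15


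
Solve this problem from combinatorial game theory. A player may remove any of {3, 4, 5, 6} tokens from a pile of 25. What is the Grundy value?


The subtraction set is S = {3, 4, 5, 6}.
G(k) = mex{ G(k - s) : s in S, s <= k }. We compute iteratively: G(0) = 0.
G(1) = mex({}) = 0
G(2) = mex({}) = 0
G(3) = mex({0}) = 1
G(4) = mex({0}) = 1
G(5) = mex({0}) = 1
G(6) = mex({0, 1}) = 2
G(7) = mex({0, 1}) = 2
G(8) = mex({0, 1}) = 2
G(9) = mex({1, 2}) = 0
G(10) = mex({1, 2}) = 0
G(11) = mex({1, 2}) = 0
G(12) = mex({0, 2}) = 1
G(13) = mex({0, 2}) = 1
G(14) = mex({0, 2}) = 1
Observe that G(9)..G(14) = 0, 0, 0, 1, 1, 1 repeats G(0)..G(5) = 0, 0, 0, 1, 1, 1.
For k >= max(S) = 6, G(k) is determined by the previous 6 values G(k-6)..G(k-1); a window of 6 consecutive values has recurred shifted by 9, so by induction G(k + 9) = G(k) for all k >= 0: the sequence is periodic from the start with period 9.
One period: G(0..8) = 0, 0, 0, 1, 1, 1, 2, 2, 2.
25 mod 9 = 7, so G(25) = G(7) = 2.

2


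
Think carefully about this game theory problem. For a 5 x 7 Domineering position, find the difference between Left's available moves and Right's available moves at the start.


Board is 5 x 7 (rows x cols).
Left (vertical) placements: (rows-1) * cols = 4 * 7 = 28
Right (horizontal) placements: rows * (cols-1) = 5 * 6 = 30
Advantage = Left - Right = 28 - 30 = -2

-2


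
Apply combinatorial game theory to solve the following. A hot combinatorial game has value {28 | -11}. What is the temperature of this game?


The game is {28 | -11}, a switch {a | b} with numbers a > b.
Cooling {a | b} by t gives {a - t | b + t}, which stops being hot when a - t = b + t, i.e. at t = (a - b)/2. So the temperature of a switch is (a - b)/2.
Temperature = (Left option - Right option) / 2
= (28 - (-11)) / 2
= 39 / 2
= 39/2

39/2


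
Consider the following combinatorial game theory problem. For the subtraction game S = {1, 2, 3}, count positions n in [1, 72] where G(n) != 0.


Subtraction set S = {1, 2, 3}, so G(n) = n mod 4.
G(n) = 0 when n is a multiple of 4.
Multiples of 4 in [1, 72]: 18
N-positions (nonzero Grundy) = 72 - 18 = 54

54


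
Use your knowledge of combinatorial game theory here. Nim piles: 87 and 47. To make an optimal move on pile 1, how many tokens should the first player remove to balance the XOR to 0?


Piles: 87 and 47
Current XOR: 87 XOR 47 = 120 (non-zero, so this is an N-position).
To make the XOR zero, we need to find a move that balances the piles.
For pile 1 (size 87): target = 87 XOR 120 = 47
We reduce pile 1 from 87 to 47.
Tokens removed: 87 - 47 = 40
Verification: 47 XOR 47 = 0

40


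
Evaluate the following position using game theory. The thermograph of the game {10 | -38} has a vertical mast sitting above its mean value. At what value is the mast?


Game = {10 | -38}, a switch {a | b} with numbers a > b.
Its thermograph has left wall a - t and right wall b + t, which meet at t = (a - b)/2, where both equal (a + b)/2. So the mast (mean value) is at (a + b)/2.
Mean = (10 + (-38))/2 = -28/2 = -14

-14


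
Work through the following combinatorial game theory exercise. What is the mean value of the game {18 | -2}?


Game = {18 | -2}, a switch {a | b} with numbers a > b.
Its thermograph has left wall a - t and right wall b + t, which meet at t = (a - b)/2, where both equal (a + b)/2. So the mast (mean value) is at (a + b)/2.
Mean = (18 + (-2))/2 = 16/2 = 8

8


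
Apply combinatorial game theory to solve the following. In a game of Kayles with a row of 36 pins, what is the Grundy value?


Kayles: a move removes 1 or 2 adjacent pins from a contiguous row.
Removing pins from a row of k leaves two independent rows (a, b) with a + b = k - 1 (one pin) or a + b = k - 2 (two pins); an end removal gives a = 0.
By Sprague-Grundy, G(k) = mex{ G(a) XOR G(b) } over all these splits. G(0) = 0.
G(1): splits (0,0):0^0=0 -> mex({0}) = 1
G(2): splits (0,1):0^1=1 (0,0):0^0=0 -> mex({0, 1}) = 2
G(3): splits (0,2):0^2=2 (1,1):1^1=0 (0,1):0^1=1 -> mex({0, 1, 2}) = 3
G(4): splits (0,3):0^3=3 (1,2):1^2=3 (0,2):0^2=2 (1,1):1^1=0 -> mex({0, 2, 3}) = 1
G(5): splits (0,4):0^1=1 (1,3):1^3=2 (2,2):2^2=0 (0,3):0^3=3 (1,2):1^2=3 -> mex({0, 1, 2, 3}) = 4
G(6) = mex({0, 1, 2, 4}) = 3
G(7) = mex({0, 1, 3, 4, 5}) = 2
G(8) = mex({0, 2, 3, 5, 6}) = 1
G(9) = mex({0, 1, 2, 3, 6, 7}) = 4
G(10) = mex({0, 1, 3, 4, 5, 7}) = 2
G(11) = mex({0, 1, 2, 3, 4, 5}) = 6
G(12) = mex({0, 1, 2, 3, 5, 6, 7}) = 4
G(13) = mex({0, 2, 3, 4, 6, 7}) = 1
G(14) = mex({0, 1, 4, 5, 6, 7}) = 2
G(15) = mex({0, 1, 2, 3, 4, 5, 6}) = 7
G(16) = mex({0, 2, 3, 5, 6, 7}) = 1
G(17) = mex({0, 1, 2, 3, 5, 6, 7}) = 4
G(18) = mex({0, 1, 2, 4, 5, 6}) = 3
G(19) = mex({0, 1, 3, 4, 5, 7}) = 2
G(20) = mex({0, 2, 3, 4, 5, 6, 7}) = 1
G(21) = mex({0, 1, 2, 3, 5, 6, 7}) = 4
G(22) = mex({0, 1, 2, 3, 4, 5, 7}) = 6
G(23) = mex({0, 1, 2, 3, 4, 5, 6}) = 7
G(24) = mex({0, 1, 2, 3, 5, 6, 7}) = 4
G(25) = mex({0, 2, 3, 4, 6, 7}) = 1
G(26) = mex({0, 1, 3, 4, 5, 6, 7}) = 2
G(27) = mex({0, 1, 2, 3, 4, 5, 6, 7}) = 8
G(28) = mex({0, 1, 2, 3, 4, 6, 7, 8}) = 5
G(29) = mex({0, 1, 2, 3, 5, 6, 7, 8, 9}) = 4
G(30) = mex({0, 1, 2, 3, 4, 5, 6, 9, 10}) = 7
G(31) = mex({0, 1, 3, 4, 5, 7, 10, 11}) = 2
G(32) = mex({0, 2, 3, 4, 5, 6, 7, 9, 11}) = 1
G(33) = mex({0, 1, 2, 3, 4, 5, 6, 7, 9, 12}) = 8
G(34) = mex({0, 1, 2, 3, 4, 5, 7, 8, 11, 12}) = 6
G(35) = mex({0, 1, 2, 3, 4, 5, 6, 8, 9, 10, 11}) = 7
G(36) = mex({0, 1, 2, 3, 5, 6, 7, 9, 10}) = 4
Therefore G(36) = 4.

4


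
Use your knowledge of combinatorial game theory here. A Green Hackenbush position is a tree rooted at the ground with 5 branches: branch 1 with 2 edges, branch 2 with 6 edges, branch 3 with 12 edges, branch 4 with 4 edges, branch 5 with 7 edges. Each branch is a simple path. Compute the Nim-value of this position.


The tree has 5 branches from the ground vertex.
In Green Hackenbush, the Nim-value of a simple path of length k is k.
Branch 1: length 2, Nim-value = 2
Branch 2: length 6, Nim-value = 6
Branch 3: length 12, Nim-value = 12
Branch 4: length 4, Nim-value = 4
Branch 5: length 7, Nim-value = 7
Total Nim-value = XOR of all branch values:
0 XOR 2 = 2
2 XOR 6 = 4
4 XOR 12 = 8
8 XOR 4 = 12
12 XOR 7 = 11
Nim-value of the tree = 11

11


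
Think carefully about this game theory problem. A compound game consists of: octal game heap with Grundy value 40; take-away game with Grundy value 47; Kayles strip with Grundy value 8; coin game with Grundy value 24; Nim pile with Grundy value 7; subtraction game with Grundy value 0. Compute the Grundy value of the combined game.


By the Sprague-Grundy theorem, the Grundy value of a sum of games is the XOR of individual Grundy values.
octal game heap: Grundy value = 40. Running XOR: 0 XOR 40 = 40
take-away game: Grundy value = 47. Running XOR: 40 XOR 47 = 7
Kayles strip: Grundy value = 8. Running XOR: 7 XOR 8 = 15
coin game: Grundy value = 24. Running XOR: 15 XOR 24 = 23
Nim pile: Grundy value = 7. Running XOR: 23 XOR 7 = 16
subtraction game: Grundy value = 0. Running XOR: 16 XOR 0 = 16
The combined Grundy value is 16.

16


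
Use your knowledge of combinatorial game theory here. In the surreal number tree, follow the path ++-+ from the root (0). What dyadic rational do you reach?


Sign expansion: ++-+
Rule: track bounds (lo, hi), initially (-inf, +inf). On '+', the current value becomes lo and we move to the simplest number in (value, hi): value + 1 if hi = +inf, otherwise the midpoint (value + hi)/2. On '-', the current value becomes hi and we move to value - 1 if lo = -inf, otherwise the midpoint (lo + value)/2.
Start at 0.
Step 1: sign = +, move right. Bounds: (0, +inf). Value = 1
Step 2: sign = +, move right. Bounds: (1, +inf). Value = 2
Step 3: sign = -, move left. Bounds: (1, 2). Value = 3/2
Step 4: sign = +, move right. Bounds: (3/2, 2). Value = 7/4
The surreal number with sign expansion ++-+ is 7/4.

7/4


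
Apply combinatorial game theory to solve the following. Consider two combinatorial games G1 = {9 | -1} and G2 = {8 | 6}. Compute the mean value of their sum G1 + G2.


G1 = {9 | -1}, G2 = {8 | 6}
Each is a switch {a | b} with numbers a > b; its mean value is (a + b)/2, and mean value is additive over game sums: m(G1 + G2) = m(G1) + m(G2).
Mean of G1 = (9 + (-1))/2 = 8/2 = 4
Mean of G2 = (8 + (6))/2 = 14/2 = 7
Mean of G1 + G2 = 4 + 7 = 11

11


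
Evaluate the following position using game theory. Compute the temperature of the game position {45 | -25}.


The game is {45 | -25}, a switch {a | b} with numbers a > b.
Cooling {a | b} by t gives {a - t | b + t}, which stops being hot when a - t = b + t, i.e. at t = (a - b)/2. So the temperature of a switch is (a - b)/2.
Temperature = (Left option - Right option) / 2
= (45 - (-25)) / 2
= 70 / 2
= 35

35


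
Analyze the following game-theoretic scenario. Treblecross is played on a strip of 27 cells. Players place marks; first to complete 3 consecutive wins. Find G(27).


Treblecross: place X on empty cells; 3-in-a-row wins.
Playing within two cells of an existing X lets the opponent win at once, so sensible play treats the cells i-2..i+2 around each X as dead. The player left with no safe cell loses, so this is a normal-play take-away game on strips of safe cells.
Placing X at cell i (0-indexed) of a strip of k safe cells leaves independent strips of sizes max(0, i-2) and max(0, k-i-3). Hence G(k) = mex{ G(max(0,i-2)) XOR G(max(0,k-i-3)) : 0 <= i < k }, with G(0) = 0.
G(1): splits (0,0):0^0=0 -> mex({0}) = 1
G(2): splits (0,0):0^0=0 -> mex({0}) = 1
G(3): splits (0,0):0^0=0 -> mex({0}) = 1
G(4): splits (0,1):0^1=1 (0,0):0^0=0 -> mex({0, 1}) = 2
G(5): splits (0,2):0^1=1 (0,1):0^1=1 (0,0):0^0=0 -> mex({0, 1}) = 2
G(6) = mex({1}) = 0
G(7) = mex({0, 1, 2}) = 3
G(8) = mex({0, 1, 2}) = 3
G(9) = mex({0, 2}) = 1
G(10) = mex({0, 2, 3}) = 1
G(11) = mex({0, 3}) = 1
G(12) = mex({1, 3}) = 0
G(13) = mex({0, 1, 2, 3}) = 4
G(14) = mex({0, 1, 2}) = 3
G(15) = mex({0, 1, 2}) = 3
G(16) = mex({0, 1, 2, 4}) = 3
G(17) = mex({0, 1, 3, 4}) = 2
G(18) = mex({0, 1, 3, 4}) = 2
G(19) = mex({0, 1, 3, 5}) = 2
G(20) = mex({0, 1, 2, 3, 5}) = 4
G(21) = mex({0, 1, 2, 3, 5}) = 4
G(22) = mex({1, 2, 6}) = 0
G(23) = mex({0, 1, 2, 3, 4, 6}) = 5
G(24) = mex({0, 1, 2, 3, 4}) = 5
G(25) = mex({0, 1, 3, 4, 7}) = 2
G(26) = mex({0, 1, 3, 4, 5, 7}) = 2
G(27) = mex({0, 1, 3, 5}) = 2
Therefore G(27) = 2.

2


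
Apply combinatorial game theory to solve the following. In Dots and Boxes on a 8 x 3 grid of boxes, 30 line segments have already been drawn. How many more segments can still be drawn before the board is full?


Grid: 8 x 3 boxes, i.e. 9 rows and 4 columns of dots.
Horizontal edges: (rows + 1) * cols = 9 * 3 = 27
Vertical edges: rows * (cols + 1) = 8 * 4 = 32
Total edges: 27 + 32 = 59
Edges drawn: 30
Remaining: 59 - 30 = 29

29


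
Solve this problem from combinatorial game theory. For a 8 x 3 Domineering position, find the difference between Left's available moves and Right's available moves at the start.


Board is 8 x 3 (rows x cols).
Left (vertical) placements: (rows-1) * cols = 7 * 3 = 21
Right (horizontal) placements: rows * (cols-1) = 8 * 2 = 16
Advantage = Left - Right = 21 - 16 = 5

5


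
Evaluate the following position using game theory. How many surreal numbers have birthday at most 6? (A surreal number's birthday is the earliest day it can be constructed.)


Day 0: {|} = 0 is born. Count = 1.
Day n: the number of surreal numbers born by day n is 2^(n+1) - 1.
By day 0: 2^1 - 1 = 1
By day 1: 2^2 - 1 = 3
By day 2: 2^3 - 1 = 7
By day 3: 2^4 - 1 = 15
By day 4: 2^5 - 1 = 31
By day 5: 2^6 - 1 = 63
By day 6: 2^7 - 1 = 127
By day 6: 127 surreal numbers.

127


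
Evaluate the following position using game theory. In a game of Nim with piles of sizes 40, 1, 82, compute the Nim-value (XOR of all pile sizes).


We need the XOR (exclusive or) of all pile sizes.
After XOR-ing pile 1 (size 40): 0 XOR 40 = 40
After XOR-ing pile 2 (size 1): 40 XOR 1 = 41
After XOR-ing pile 3 (size 82): 41 XOR 82 = 123
The Nim-value of this position is 123.

123


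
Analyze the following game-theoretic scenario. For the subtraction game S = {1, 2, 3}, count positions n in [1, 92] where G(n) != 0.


Subtraction set S = {1, 2, 3}, so G(n) = n mod 4.
G(n) = 0 when n is a multiple of 4.
Multiples of 4 in [1, 92]: 23
N-positions (nonzero Grundy) = 92 - 23 = 69

69


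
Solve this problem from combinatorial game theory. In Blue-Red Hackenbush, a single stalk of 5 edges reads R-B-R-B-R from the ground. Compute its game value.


Edges (from ground): R-B-R-B-R
By Berlekamp's sign-expansion rule, a Blue-Red Hackenbush stalk has the value of the surreal number whose sign sequence is the edge sequence with B -> + and R -> -.
Sign sequence: -+-+-
Trace the sign expansion in the surreal number tree, starting from 0:
Edge 1: R (sign -) -> bounds (-inf, 0), value = -1
Edge 2: B (sign +) -> bounds (-1, 0), value = -1/2
Edge 3: R (sign -) -> bounds (-1, -1/2), value = -3/4
Edge 4: B (sign +) -> bounds (-3/4, -1/2), value = -5/8
Edge 5: R (sign -) -> bounds (-3/4, -5/8), value = -11/16
Game value = -11/16

-11/16


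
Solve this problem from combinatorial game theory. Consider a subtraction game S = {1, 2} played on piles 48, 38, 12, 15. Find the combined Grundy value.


Subtraction set: {1, 2}
For this subtraction set, G(n) = n mod 3 (period = max + 1 = 3).
Pile 1 (size 48): G(48) = 48 mod 3 = 0
Pile 2 (size 38): G(38) = 38 mod 3 = 2
Pile 3 (size 12): G(12) = 12 mod 3 = 0
Pile 4 (size 15): G(15) = 15 mod 3 = 0
Total Grundy value = XOR of all: 0 XOR 2 XOR 0 XOR 0 = 2

2


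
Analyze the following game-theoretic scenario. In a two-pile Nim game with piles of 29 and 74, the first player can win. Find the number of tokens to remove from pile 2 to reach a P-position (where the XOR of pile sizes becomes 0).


Piles: 29 and 74
Current XOR: 29 XOR 74 = 87 (non-zero, so this is an N-position).
To make the XOR zero, we need to find a move that balances the piles.
For pile 2 (size 74): target = 74 XOR 87 = 29
We reduce pile 2 from 74 to 29.
Tokens removed: 74 - 29 = 45
Verification: 29 XOR 29 = 0

45


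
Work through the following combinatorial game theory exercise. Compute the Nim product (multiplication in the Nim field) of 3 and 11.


Nim multiplication is bilinear over XOR: (u XOR v) * w = (u*w) XOR (v*w).
So we split each operand into its bit components and XOR the pairwise Nim products.
3 = 1 + 2 (as XOR of powers of 2).
11 = 1 + 2 + 8 (as XOR of powers of 2).
Using the standard Nim-product table on single bits:
  2*2 = 3,   2*4 = 8,   2*8 = 12,
  4*4 = 6,   4*8 = 11,  8*8 = 13,
and  1*x = x (identity), k*l = l*k (commutative).
Pairwise Nim products:
  1 * 1 = 1
  1 * 2 = 2
  1 * 8 = 8
  2 * 1 = 2
  2 * 2 = 3
  2 * 8 = 12
XOR them: 1 XOR 2 XOR 8 XOR 2 XOR 3 XOR 12 = 6.
Result: 3 * 11 = 6 (in Nim).

6


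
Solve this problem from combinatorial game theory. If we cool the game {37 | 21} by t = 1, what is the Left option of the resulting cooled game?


Original game: {37 | 21} (a switch {a | b} with a > b).
Cooling by t (for t below the temperature (a - b)/2 = 8) taxes each move by t: {a | b} cooled by t is {a - t | b + t}.
Cooling amount: t = 1
Cooled Left option: 37 - 1 = 36
Cooled Right option: 21 + 1 = 22
Cooled game: {36 | 22}
Left option = 36

36


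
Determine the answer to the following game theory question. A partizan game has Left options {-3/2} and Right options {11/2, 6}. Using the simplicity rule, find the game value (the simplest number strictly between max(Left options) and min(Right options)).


Left options: {-3/2}, max = -3/2
Right options: {11/2, 6}, min = 11/2
All options are numbers and max(Left) < min(Right), so by the simplicity theorem the value is the simplest (earliest-born) number strictly between -3/2 and 11/2.
Integers -1 through 5 all lie strictly between -3/2 and 11/2.
Among integers, the simplest (lowest birthday = smallest |n|; 0 is born on day 0, +-n on day n) is 0.
No non-integer in the interval can be simpler: if x is a non-integer in the interval, then floor(x) or ceil(x) also lies in the interval (the interval contains an integer), and both are proper prefixes of x's sign expansion, i.e. born earlier. So the game value is 0.
Game value = 0

0


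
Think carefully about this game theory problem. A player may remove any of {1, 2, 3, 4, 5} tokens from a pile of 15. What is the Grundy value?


The subtraction set is S = {1, 2, 3, 4, 5}.
G(k) = mex{ G(k - s) : s in S, s <= k }. We compute iteratively: G(0) = 0.
G(1) = mex({0}) = 1
G(2) = mex({0, 1}) = 2
G(3) = mex({0, 1, 2}) = 3
G(4) = mex({0, 1, 2, 3}) = 4
G(5) = mex({0, 1, 2, 3, 4}) = 5
G(6) = mex({1, 2, 3, 4, 5}) = 0
G(7) = mex({0, 2, 3, 4, 5}) = 1
G(8) = mex({0, 1, 3, 4, 5}) = 2
G(9) = mex({0, 1, 2, 4, 5}) = 3
G(10) = mex({0, 1, 2, 3, 5}) = 4
Observe that G(6)..G(10) = 0, 1, 2, 3, 4 repeats G(0)..G(4) = 0, 1, 2, 3, 4.
For k >= max(S) = 5, G(k) is determined by the previous 5 values G(k-5)..G(k-1); a window of 5 consecutive values has recurred shifted by 6, so by induction G(k + 6) = G(k) for all k >= 0: the sequence is periodic from the start with period 6.
One period: G(0..5) = 0, 1, 2, 3, 4, 5.
15 mod 6 = 3, so G(15) = G(3) = 3.

3


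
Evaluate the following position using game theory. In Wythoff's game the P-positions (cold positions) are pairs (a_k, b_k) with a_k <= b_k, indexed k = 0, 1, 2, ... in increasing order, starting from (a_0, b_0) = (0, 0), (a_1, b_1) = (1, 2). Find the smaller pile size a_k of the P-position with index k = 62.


By Wythoff's theorem, a_k = floor(k * phi) and b_k = floor(k * phi^2) = a_k + k, where phi = (1 + sqrt(5))/2 is the golden ratio.
phi = (1 + sqrt(5))/2 = 1.618034
k = 62
k * phi = 62 * 1.618034 = 100.318107
a_62 = floor(k * phi) = 100

100


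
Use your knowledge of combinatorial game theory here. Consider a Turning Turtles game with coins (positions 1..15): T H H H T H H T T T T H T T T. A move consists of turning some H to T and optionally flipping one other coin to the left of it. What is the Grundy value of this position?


Coins: T H H H T H H T T T T H T T T
Key fact: a single head at position k behaves exactly like a Nim heap of size k (turning it to T and optionally flipping a coin at j < k corresponds to moving the heap from k to j, or to 0), and heads combine as a disjunctive sum (two heads at the same place would cancel, matching j XOR j = 0). So the Nim-value is the XOR of the 1-indexed positions of the heads.
Face-up positions (1-indexed): [2, 3, 4, 6, 7, 12]
XOR 0 with 2: 0 XOR 2 = 2
XOR 2 with 3: 2 XOR 3 = 1
XOR 1 with 4: 1 XOR 4 = 5
XOR 5 with 6: 5 XOR 6 = 3
XOR 3 with 7: 3 XOR 7 = 4
XOR 4 with 12: 4 XOR 12 = 8
Nim-value = 8

8


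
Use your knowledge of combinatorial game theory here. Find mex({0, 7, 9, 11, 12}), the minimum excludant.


Set = {0, 7, 9, 11, 12}
0 is in the set.
1 is NOT in the set. This is the mex.
mex = 1

1


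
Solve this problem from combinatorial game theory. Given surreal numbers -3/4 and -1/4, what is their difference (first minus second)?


x = -3/4, y = -1/4
Converting to common denominator: 4
x = -3/4, y = -1/4
x - y = -3/4 - -1/4 = -1/2

-1/2
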